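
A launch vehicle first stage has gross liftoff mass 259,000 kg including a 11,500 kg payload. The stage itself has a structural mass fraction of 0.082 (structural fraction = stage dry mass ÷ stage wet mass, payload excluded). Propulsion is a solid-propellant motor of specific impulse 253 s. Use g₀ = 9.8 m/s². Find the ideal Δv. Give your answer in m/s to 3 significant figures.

Δv ≈ 5200 m/s

Stage wet mass = m₀ − payload = 259,000 − 11,500 = 247,500 kg.
Stage dry mass = ε × stage wet mass = 0.082 × 247,500 = 20,295 kg.
Burnout mass m_f = stage dry + payload = 20,295 + 11,500 = 31,795 kg.
v_e = Isp · g₀ = 253 × 9.8 = 2479.4 m/s.
Using Δv = v_e ln(m₀/m_f): Δv = v_e · ln(259,000/31,795) = 2479.4 × ln(8.146) = 2479.4 × 2.0975 ≈ 5201 m/s.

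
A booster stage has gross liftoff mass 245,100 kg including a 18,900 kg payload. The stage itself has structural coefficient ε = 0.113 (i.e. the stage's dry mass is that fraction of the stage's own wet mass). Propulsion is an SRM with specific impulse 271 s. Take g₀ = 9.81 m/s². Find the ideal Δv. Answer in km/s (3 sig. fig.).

Stage wet mass = m₀ − payload = 245,100 − 18,900 = 226,200 kg.
Stage dry mass = ε × stage wet mass = 0.113 × 226,200 = 25,560.6 kg.
Burnout mass m_f = stage dry + payload = 25,560.6 + 18,900 = 44,460.6 kg.
v_e = Isp · g₀ = 271 × 9.81 = 2658.5 m/s.
Δv = v_e · ln(245,100/44,460.6) = 2658.5 × ln(5.513) = 2658.5 × 1.7071 ≈ 4538 m/s.

Δv ≈ 4.54 km/s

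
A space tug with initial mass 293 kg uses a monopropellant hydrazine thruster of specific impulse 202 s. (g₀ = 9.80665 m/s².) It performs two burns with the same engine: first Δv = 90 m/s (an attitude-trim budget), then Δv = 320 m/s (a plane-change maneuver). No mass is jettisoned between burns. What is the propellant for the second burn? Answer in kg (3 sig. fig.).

propellant for the second burn ≈ 41.8 kg

v_e = Isp · g₀ = 202 × 9.80665 = 1980.9 m/s.
After the first burn: m = 293 × exp(−90/1980.9) = 293 × 0.95558 = 279.985 kg.
After the second burn: m = 279.985 × exp(−320/1980.9) = 279.985 × 0.85083 = 238.22 kg.
Second-burn propellant = 279.985 − 238.22 = 41.765 kg.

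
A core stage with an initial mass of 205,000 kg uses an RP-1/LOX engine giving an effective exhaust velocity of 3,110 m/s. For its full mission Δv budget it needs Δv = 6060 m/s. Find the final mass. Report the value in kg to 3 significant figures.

final mass ≈ 29200 kg

Using Δv = v_e ln(m₀/m_f): m₀/m_f = exp(Δv / v_e) = exp(6060 / 3110.0) = exp(1.9486) = 7.0185.
m_f = m₀ / 7.0185 = 205,000 / 7.0185 = 29,208.5 kg.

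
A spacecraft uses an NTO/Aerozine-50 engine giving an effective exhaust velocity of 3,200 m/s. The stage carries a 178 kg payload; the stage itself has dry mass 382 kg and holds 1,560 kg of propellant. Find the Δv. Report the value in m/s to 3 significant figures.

m₀ = payload + dry + propellant = 178 + 382 + 1,560 = 2,120 kg.
m_f = payload + dry = 178 + 382 = 560 kg.
Using Δv = v_e ln(m₀/m_f): Δv = v_e · ln(m₀/m_f) = 3200.0 × ln(3.786) = 3200.0 × 1.3312 ≈ 4260.0 m/s.

Δv ≈ 4260 m/s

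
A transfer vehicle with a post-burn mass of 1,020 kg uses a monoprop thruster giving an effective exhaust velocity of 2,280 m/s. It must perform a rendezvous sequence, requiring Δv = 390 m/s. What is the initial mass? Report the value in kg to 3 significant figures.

By the Tsiolkovsky rocket equation, m₀/m_f = exp(Δv / v_e) = exp(390 / 2280.0) = exp(0.1711) = 1.1866.
m₀ = m_f × 1.1866 = 1,020 × 1.1866 = 1,210.33 kg.

initial mass ≈ 1210 kg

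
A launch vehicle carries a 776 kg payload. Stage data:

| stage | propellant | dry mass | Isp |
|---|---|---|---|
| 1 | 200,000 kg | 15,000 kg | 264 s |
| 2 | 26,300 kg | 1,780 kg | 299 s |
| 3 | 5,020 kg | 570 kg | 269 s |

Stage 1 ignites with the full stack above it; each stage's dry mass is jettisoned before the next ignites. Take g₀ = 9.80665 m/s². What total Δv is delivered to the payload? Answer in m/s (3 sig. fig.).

Δv ≈ 12500 m/s

Ignition mass of stage 1 = 200,000+15,000 + 26,300+1,780 + 5,020+570 + 776 = 249,446 kg.
Stage 1: m₀ = 249,446 kg, m_f = 249,446 − 200,000 = 49,446 kg; Δv = 264×9.80665×ln(5.045) = 2589.0×1.6184 ≈ 4190 m/s.
Stage 2: m₀ = 34,446 kg, m_f = 34,446 − 26,300 = 8,146 kg; Δv = 299×9.80665×ln(4.229) = 2932.2×1.4419 ≈ 4228 m/s.
Stage 3: m₀ = 6,366 kg, m_f = 6,366 − 5,020 = 1,346 kg; Δv = 269×9.80665×ln(4.73) = 2638.0×1.5538 ≈ 4099 m/s.
Total Δv = 4190 + 4228 + 4099 = 12517 m/s.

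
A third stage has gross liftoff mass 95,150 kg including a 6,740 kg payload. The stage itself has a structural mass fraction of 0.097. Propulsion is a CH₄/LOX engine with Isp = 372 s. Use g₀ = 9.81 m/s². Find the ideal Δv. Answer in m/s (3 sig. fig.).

Δv ≈ 6670 m/s

Stage wet mass = m₀ − payload = 95,150 − 6,740 = 88,410 kg.
Stage dry mass = ε × stage wet mass = 0.097 × 88,410 = 8,575.77 kg.
Burnout mass m_f = stage dry + payload = 8,575.77 + 6,740 = 15,315.77 kg.
v_e = Isp · g₀ = 372 × 9.81 = 3649.3 m/s.
Rocket equation: Δv = v_e · ln(95,150/15,315.77) = 3649.3 × ln(6.213) = 3649.3 × 1.8266 ≈ 6666 m/s.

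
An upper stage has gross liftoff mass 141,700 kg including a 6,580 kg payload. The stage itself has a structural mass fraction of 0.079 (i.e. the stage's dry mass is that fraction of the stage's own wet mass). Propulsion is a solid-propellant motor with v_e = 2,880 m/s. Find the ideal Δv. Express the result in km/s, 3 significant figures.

Δv ≈ 6.06 km/s

Stage wet mass = m₀ − payload = 141,700 − 6,580 = 135,120 kg.
Stage dry mass = ε × stage wet mass = 0.079 × 135,120 = 10,674.5 kg.
Burnout mass m_f = stage dry + payload = 10,674.5 + 6,580 = 17,254.5 kg.
Δv = v_e · ln(141,700/17,254.5) = 2880.0 × ln(8.212) = 2880.0 × 2.1056 ≈ 6064 m/s.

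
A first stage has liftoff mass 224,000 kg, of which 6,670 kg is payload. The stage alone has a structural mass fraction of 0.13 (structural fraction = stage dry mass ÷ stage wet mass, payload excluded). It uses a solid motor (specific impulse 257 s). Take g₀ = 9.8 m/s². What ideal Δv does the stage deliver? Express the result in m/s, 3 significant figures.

Stage wet mass = m₀ − payload = 224,000 − 6,670 = 217,330 kg.
Stage dry mass = ε × stage wet mass = 0.13 × 217,330 = 28,252.9 kg.
Burnout mass m_f = stage dry + payload = 28,252.9 + 6,670 = 34,922.9 kg.
v_e = Isp · g₀ = 257 × 9.8 = 2518.6 m/s.
Δv = v_e · ln(224,000/34,922.9) = 2518.6 × ln(6.414) = 2518.6 × 1.8585 ≈ 4681 m/s.

Δv ≈ 4680 m/s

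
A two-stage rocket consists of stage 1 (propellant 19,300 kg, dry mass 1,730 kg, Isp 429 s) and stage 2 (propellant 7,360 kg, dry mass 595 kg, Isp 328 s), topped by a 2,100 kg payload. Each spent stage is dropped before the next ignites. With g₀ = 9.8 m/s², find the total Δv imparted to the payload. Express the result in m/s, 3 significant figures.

Ignition mass of stage 1 = 19,300+1,730 + 7,360+595 + 2,100 = 31,085 kg.
Stage 1: m₀ = 31,085 kg, m_f = 31,085 − 19,300 = 11,785 kg; Δv = 429×9.8×ln(2.638) = 4204.2×0.9699 ≈ 4078 m/s.
Stage 2: m₀ = 10,055 kg, m_f = 10,055 − 7,360 = 2,695 kg; Δv = 328×9.8×ln(3.731) = 3214.4×1.3167 ≈ 4232 m/s.
Total Δv = 4078 + 4232 = 8310 m/s.

Δv ≈ 8310 m/s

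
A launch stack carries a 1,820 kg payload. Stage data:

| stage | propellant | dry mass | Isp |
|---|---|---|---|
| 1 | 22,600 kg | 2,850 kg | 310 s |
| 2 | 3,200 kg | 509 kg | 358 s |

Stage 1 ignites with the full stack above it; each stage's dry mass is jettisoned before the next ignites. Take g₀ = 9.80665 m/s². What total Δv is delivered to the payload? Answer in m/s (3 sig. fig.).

Δv ≈ 7010 m/s

Ignition mass of stage 1 = 22,600+2,850 + 3,200+509 + 1,820 = 30,979 kg.
Stage 1: m₀ = 30,979 kg, m_f = 30,979 − 22,600 = 8,379 kg; Δv = 310×9.80665×ln(3.697) = 3040.1×1.3076 ≈ 3975 m/s.
Stage 2: m₀ = 5,529 kg, m_f = 5,529 − 3,200 = 2,329 kg; Δv = 358×9.80665×ln(2.374) = 3510.8×0.8646 ≈ 3035 m/s.
Total Δv = 3975 + 3035 = 7010 m/s.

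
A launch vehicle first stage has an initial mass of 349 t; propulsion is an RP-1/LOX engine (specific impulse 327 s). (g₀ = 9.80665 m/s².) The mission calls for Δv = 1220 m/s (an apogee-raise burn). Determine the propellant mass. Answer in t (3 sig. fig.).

propellant mass ≈ 110 t

v_e = Isp · g₀ = 327 × 9.80665 = 3206.8 m/s.
Using Δv = v_e ln(m₀/m_f): m₀/m_f = exp(Δv / v_e) = exp(1220 / 3206.8) = exp(0.3804) = 1.4629.
m_f = 349 / 1.4629 = 238.567 t, so propellant = m₀ − m_f = 349 − 238.567 = 110.433 t.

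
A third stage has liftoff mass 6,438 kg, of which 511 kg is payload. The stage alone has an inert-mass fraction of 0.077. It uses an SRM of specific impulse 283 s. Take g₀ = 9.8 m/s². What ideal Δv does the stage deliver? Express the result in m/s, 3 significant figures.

Stage wet mass = m₀ − payload = 6,438 − 511 = 5,927 kg.
Stage dry mass = ε × stage wet mass = 0.077 × 5,927 = 456.379 kg.
Burnout mass m_f = stage dry + payload = 456.379 + 511 = 967.379 kg.
v_e = Isp · g₀ = 283 × 9.8 = 2773.4 m/s.
By the Tsiolkovsky rocket equation, Δv = v_e · ln(6,438/967.379) = 2773.4 × ln(6.655) = 2773.4 × 1.8954 ≈ 5257 m/s.

Δv ≈ 5260 m/s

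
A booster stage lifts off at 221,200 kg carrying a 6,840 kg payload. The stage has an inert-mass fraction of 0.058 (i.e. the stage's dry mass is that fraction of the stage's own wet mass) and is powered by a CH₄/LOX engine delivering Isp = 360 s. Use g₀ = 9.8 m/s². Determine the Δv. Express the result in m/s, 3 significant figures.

Stage wet mass = m₀ − payload = 221,200 − 6,840 = 214,360 kg.
Stage dry mass = ε × stage wet mass = 0.058 × 214,360 = 12,432.9 kg.
Burnout mass m_f = stage dry + payload = 12,432.9 + 6,840 = 19,272.9 kg.
v_e = Isp · g₀ = 360 × 9.8 = 3528.0 m/s.
Δv = v_e · ln(221,200/19,272.9) = 3528.0 × ln(11.48) = 3528.0 × 2.4404 ≈ 8610 m/s.

Δv ≈ 8610 m/s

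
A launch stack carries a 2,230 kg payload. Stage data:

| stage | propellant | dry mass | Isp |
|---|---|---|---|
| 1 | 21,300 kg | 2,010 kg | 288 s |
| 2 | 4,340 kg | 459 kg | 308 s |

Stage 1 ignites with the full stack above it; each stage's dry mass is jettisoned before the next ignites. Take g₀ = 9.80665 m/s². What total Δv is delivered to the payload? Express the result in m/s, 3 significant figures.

Ignition mass of stage 1 = 21,300+2,010 + 4,340+459 + 2,230 = 30,339 kg.
Stage 1: m₀ = 30,339 kg, m_f = 30,339 − 21,300 = 9,039 kg; Δv = 288×9.80665×ln(3.356) = 2824.3×1.2109 ≈ 3420 m/s.
Stage 2: m₀ = 7,029 kg, m_f = 7,029 − 4,340 = 2,689 kg; Δv = 308×9.80665×ln(2.614) = 3020.4×0.9609 ≈ 2902 m/s.
Total Δv = 3420 + 2902 = 6322 m/s.

Δv ≈ 6320 m/s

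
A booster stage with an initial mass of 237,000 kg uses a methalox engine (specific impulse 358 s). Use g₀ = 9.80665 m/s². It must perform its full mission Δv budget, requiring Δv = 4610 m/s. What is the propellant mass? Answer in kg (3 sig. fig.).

v_e = Isp · g₀ = 358 × 9.80665 = 3510.8 m/s.
m₀/m_f = exp(Δv / v_e) = exp(4610 / 3510.8) = exp(1.3131) = 3.7177.
m_f = 237,000 / 3.7177 = 63,749.1 kg, so propellant = m₀ − m_f = 237,000 − 63,749.1 = 173,250.9 kg.

propellant mass ≈ 173000 kg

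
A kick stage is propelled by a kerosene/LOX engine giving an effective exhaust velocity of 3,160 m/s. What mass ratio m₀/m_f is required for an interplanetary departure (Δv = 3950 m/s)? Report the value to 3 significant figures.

m₀/m_f = exp(Δv / v_e) = exp(3950 / 3160.0) = exp(1.2500) = 3.4903.

mass ratio ≈ 3.49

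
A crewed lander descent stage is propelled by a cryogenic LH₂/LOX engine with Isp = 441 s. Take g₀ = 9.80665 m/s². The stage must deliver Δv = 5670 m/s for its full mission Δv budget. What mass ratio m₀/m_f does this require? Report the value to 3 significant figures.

mass ratio ≈ 3.71

v_e = Isp · g₀ = 441 × 9.80665 = 4324.7 m/s.
m₀/m_f = exp(Δv / v_e) = exp(5670 / 4324.7) = exp(1.3111) = 3.7101.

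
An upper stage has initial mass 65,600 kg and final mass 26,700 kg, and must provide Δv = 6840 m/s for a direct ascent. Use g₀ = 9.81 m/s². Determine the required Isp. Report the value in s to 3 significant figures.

Isp ≈ 776 s

ln(m₀/m_f) = ln(65600/26700) = ln(2.457) = 0.8989.
v_e = Δv / ln(m₀/m_f) = 6840 / 0.8989 = 7609.2 m/s.
Isp = v_e / g₀ = 7609.2 / 9.81 = 775.7 s.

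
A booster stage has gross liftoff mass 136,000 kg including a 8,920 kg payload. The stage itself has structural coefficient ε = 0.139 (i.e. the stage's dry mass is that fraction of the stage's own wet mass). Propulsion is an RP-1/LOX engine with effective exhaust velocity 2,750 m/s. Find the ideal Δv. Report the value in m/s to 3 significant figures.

Stage wet mass = m₀ − payload = 136,000 − 8,920 = 127,080 kg.
Stage dry mass = ε × stage wet mass = 0.139 × 127,080 = 17,664.1 kg.
Burnout mass m_f = stage dry + payload = 17,664.1 + 8,920 = 26,584.1 kg.
Δv = v_e · ln(136,000/26,584.1) = 2750.0 × ln(5.116) = 2750.0 × 1.6323 ≈ 4489 m/s.

Δv ≈ 4490 m/s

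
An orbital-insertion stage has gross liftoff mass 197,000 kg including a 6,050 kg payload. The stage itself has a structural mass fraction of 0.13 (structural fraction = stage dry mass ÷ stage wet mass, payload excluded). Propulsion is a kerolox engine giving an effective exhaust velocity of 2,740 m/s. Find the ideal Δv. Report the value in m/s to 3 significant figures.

Stage wet mass = m₀ − payload = 197,000 − 6,050 = 190,950 kg.
Stage dry mass = ε × stage wet mass = 0.13 × 190,950 = 24,823.5 kg.
Burnout mass m_f = stage dry + payload = 24,823.5 + 6,050 = 30,873.5 kg.
Using Δv = v_e ln(m₀/m_f): Δv = v_e · ln(197,000/30,873.5) = 2740.0 × ln(6.381) = 2740.0 × 1.8533 ≈ 5078 m/s.

Δv ≈ 5080 m/s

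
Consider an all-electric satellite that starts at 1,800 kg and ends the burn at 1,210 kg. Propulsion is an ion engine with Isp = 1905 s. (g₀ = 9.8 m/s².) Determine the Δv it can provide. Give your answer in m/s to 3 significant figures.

Δv ≈ 7410 m/s

v_e = Isp · g₀ = 1905 × 9.8 = 18669.0 m/s.
Rocket equation: Δv = v_e · ln(m₀/m_f) = 18669.0 × ln(1.488) = 18669.0 × 0.3972 ≈ 7414.7 m/s.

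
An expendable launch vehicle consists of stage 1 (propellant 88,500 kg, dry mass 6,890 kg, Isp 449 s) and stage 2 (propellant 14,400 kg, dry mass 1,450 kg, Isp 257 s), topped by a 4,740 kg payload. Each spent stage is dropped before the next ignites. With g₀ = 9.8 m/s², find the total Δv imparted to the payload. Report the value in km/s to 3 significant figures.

Δv ≈ 9.36 km/s

Ignition mass of stage 1 = 88,500+6,890 + 14,400+1,450 + 4,740 = 115,980 kg.
Stage 1: m₀ = 115,980 kg, m_f = 115,980 − 88,500 = 27,480 kg; Δv = 449×9.8×ln(4.221) = 4400.2×1.4400 ≈ 6336 m/s.
Stage 2: m₀ = 20,590 kg, m_f = 20,590 − 14,400 = 6,190 kg; Δv = 257×9.8×ln(3.326) = 2518.6×1.2019 ≈ 3027 m/s.
Total Δv = 6336 + 3027 = 9363 m/s.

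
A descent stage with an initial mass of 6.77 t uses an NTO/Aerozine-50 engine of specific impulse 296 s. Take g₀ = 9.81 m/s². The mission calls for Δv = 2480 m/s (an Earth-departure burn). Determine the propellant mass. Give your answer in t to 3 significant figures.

propellant mass ≈ 3.89 t

v_e = Isp · g₀ = 296 × 9.81 = 2903.8 m/s.
m₀/m_f = exp(Δv / v_e) = exp(2480 / 2903.8) = exp(0.8541) = 2.3492.
m_f = 6.77 / 2.3492 = 2.88183 t, so propellant = m₀ − m_f = 6.77 − 2.88183 = 3.88817 t.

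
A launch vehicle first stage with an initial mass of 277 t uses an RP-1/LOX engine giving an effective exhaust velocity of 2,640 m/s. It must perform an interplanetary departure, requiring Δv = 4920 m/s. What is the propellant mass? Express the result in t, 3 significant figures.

propellant mass ≈ 234 t

m₀/m_f = exp(Δv / v_e) = exp(4920 / 2640.0) = exp(1.8636) = 6.4471.
m_f = 277 / 6.4471 = 42.9651 t, so propellant = m₀ − m_f = 277 − 42.9651 = 234.0349 t.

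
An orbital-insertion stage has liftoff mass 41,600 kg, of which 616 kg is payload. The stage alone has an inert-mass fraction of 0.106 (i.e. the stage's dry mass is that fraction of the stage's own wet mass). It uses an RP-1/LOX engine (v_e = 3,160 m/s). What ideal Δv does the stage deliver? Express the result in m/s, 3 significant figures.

Stage wet mass = m₀ − payload = 41,600 − 616 = 40,984 kg.
Stage dry mass = ε × stage wet mass = 0.106 × 40,984 = 4,344.3 kg.
Burnout mass m_f = stage dry + payload = 4,344.3 + 616 = 4,960.3 kg.
Δv = v_e · ln(41,600/4,960.3) = 3160.0 × ln(8.387) = 3160.0 × 2.1266 ≈ 6720 m/s.

Δv ≈ 6720 m/s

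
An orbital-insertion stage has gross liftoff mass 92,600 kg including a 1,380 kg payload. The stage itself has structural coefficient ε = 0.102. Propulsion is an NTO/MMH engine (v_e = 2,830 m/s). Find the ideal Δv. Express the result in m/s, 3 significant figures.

Δv ≈ 6110 m/s

Stage wet mass = m₀ − payload = 92,600 − 1,380 = 91,220 kg.
Stage dry mass = ε × stage wet mass = 0.102 × 91,220 = 9,304.44 kg.
Burnout mass m_f = stage dry + payload = 9,304.44 + 1,380 = 10,684.44 kg.
From the ideal rocket equation, Δv = v_e · ln(92,600/10,684.44) = 2830.0 × ln(8.667) = 2830.0 × 2.1595 ≈ 6111 m/s.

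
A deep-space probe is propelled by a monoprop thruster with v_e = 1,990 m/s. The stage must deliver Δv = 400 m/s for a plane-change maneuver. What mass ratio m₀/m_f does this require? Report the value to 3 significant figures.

Using Δv = v_e ln(m₀/m_f): m₀/m_f = exp(Δv / v_e) = exp(400 / 1990.0) = exp(0.2010) = 1.2226.

mass ratio ≈ 1.22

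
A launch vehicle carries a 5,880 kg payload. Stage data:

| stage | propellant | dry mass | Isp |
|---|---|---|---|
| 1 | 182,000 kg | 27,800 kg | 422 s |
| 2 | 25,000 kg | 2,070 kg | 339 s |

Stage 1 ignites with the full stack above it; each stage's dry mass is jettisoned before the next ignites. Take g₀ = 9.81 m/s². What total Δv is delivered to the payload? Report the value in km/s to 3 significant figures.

Ignition mass of stage 1 = 182,000+27,800 + 25,000+2,070 + 5,880 = 242,750 kg.
Stage 1: m₀ = 242,750 kg, m_f = 242,750 − 182,000 = 60,750 kg; Δv = 422×9.81×ln(3.996) = 4139.8×1.3853 ≈ 5735 m/s.
Stage 2: m₀ = 32,950 kg, m_f = 32,950 − 25,000 = 7,950 kg; Δv = 339×9.81×ln(4.145) = 3325.6×1.4218 ≈ 4728 m/s.
Total Δv = 5735 + 4728 = 10463 m/s.

Δv ≈ 10.5 km/s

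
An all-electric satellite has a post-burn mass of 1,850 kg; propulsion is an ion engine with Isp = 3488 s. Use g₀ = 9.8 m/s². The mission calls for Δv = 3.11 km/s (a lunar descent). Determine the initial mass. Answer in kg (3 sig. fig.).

v_e = Isp · g₀ = 3488 × 9.8 = 34182.4 m/s.
m₀/m_f = exp(Δv / v_e) = exp(3110 / 34182.4) = exp(0.0910) = 1.0952.
m₀ = m_f × 1.0952 = 1,850 × 1.0952 = 2,026.12 kg.

initial mass ≈ 2030 kg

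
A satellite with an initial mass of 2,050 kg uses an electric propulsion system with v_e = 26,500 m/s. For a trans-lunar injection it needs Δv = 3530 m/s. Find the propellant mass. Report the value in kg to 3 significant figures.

propellant mass ≈ 256 kg

From the ideal rocket equation, m₀/m_f = exp(Δv / v_e) = exp(3530 / 26500.0) = exp(0.1332) = 1.1425.
m_f = 2,050 / 1.1425 = 1,794.31 kg, so propellant = m₀ − m_f = 2,050 − 1,794.31 = 255.69 kg.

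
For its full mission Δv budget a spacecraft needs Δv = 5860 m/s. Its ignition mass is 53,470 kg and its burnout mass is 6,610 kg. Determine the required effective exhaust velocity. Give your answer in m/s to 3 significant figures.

ln(m₀/m_f) = ln(53470/6610) = ln(8.089) = 2.0905.
v_e = Δv / ln(m₀/m_f) = 5860 / 2.0905 = 2803.1 m/s.

v_e ≈ 2800 m/s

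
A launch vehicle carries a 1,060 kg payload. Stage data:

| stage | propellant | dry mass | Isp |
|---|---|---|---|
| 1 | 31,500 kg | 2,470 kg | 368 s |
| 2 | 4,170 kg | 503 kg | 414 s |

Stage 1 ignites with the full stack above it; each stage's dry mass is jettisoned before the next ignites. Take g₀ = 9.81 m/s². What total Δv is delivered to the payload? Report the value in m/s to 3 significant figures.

Δv ≈ 11000 m/s

Ignition mass of stage 1 = 31,500+2,470 + 4,170+503 + 1,060 = 39,703 kg.
Stage 1: m₀ = 39,703 kg, m_f = 39,703 − 31,500 = 8,203 kg; Δv = 368×9.81×ln(4.84) = 3610.1×1.5769 ≈ 5693 m/s.
Stage 2: m₀ = 5,733 kg, m_f = 5,733 − 4,170 = 1,563 kg; Δv = 414×9.81×ln(3.668) = 4061.3×1.2996 ≈ 5278 m/s.
Total Δv = 5693 + 5278 = 10971 m/s.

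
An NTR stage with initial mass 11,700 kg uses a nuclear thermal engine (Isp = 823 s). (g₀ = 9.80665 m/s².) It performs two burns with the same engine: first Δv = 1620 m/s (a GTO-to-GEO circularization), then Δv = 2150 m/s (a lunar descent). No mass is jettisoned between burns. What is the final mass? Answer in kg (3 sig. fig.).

final mass ≈ 7330 kg

v_e = Isp · g₀ = 823 × 9.80665 = 8070.9 m/s.
After the first burn: m = 11700 × exp(−1620/8070.9) = 11700 × 0.81814 = 9,572.24 kg.
After the second burn: m = 9,572.24 × exp(−2150/8070.9) = 9,572.24 × 0.76614 = 7,333.68 kg.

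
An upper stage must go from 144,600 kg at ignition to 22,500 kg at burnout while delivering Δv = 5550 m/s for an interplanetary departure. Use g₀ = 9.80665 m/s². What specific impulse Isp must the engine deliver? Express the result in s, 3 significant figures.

Isp ≈ 304 s

ln(m₀/m_f) = ln(144600/22500) = ln(6.427) = 1.8605.
By the Tsiolkovsky rocket equation, v_e = Δv / ln(m₀/m_f) = 5550 / 1.8605 = 2983.1 m/s.
Isp = v_e / g₀ = 2983.1 / 9.80665 = 304.2 s.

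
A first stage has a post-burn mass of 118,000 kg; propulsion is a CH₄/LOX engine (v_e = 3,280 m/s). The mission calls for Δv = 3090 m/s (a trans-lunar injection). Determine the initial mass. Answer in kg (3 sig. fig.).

initial mass ≈ 303000 kg

Rocket equation: m₀/m_f = exp(Δv / v_e) = exp(3090 / 3280.0) = exp(0.9421) = 2.5653.
m₀ = m_f × 2.5653 = 118,000 × 2.5653 = 302,705 kg.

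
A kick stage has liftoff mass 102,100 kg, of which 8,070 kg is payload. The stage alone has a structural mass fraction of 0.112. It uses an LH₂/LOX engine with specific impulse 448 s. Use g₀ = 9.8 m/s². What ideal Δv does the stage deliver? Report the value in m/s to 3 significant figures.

Δv ≈ 7480 m/s

Stage wet mass = m₀ − payload = 102,100 − 8,070 = 94,030 kg.
Stage dry mass = ε × stage wet mass = 0.112 × 94,030 = 10,531.4 kg.
Burnout mass m_f = stage dry + payload = 10,531.4 + 8,070 = 18,601.4 kg.
v_e = Isp · g₀ = 448 × 9.8 = 4390.4 m/s.
Δv = v_e · ln(102,100/18,601.4) = 4390.4 × ln(5.489) = 4390.4 × 1.7027 ≈ 7476 m/s.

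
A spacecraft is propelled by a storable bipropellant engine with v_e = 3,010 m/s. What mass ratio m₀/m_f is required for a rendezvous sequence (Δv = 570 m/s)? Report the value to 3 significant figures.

Rocket equation: m₀/m_f = exp(Δv / v_e) = exp(570 / 3010.0) = exp(0.1894) = 1.2085.

mass ratio ≈ 1.21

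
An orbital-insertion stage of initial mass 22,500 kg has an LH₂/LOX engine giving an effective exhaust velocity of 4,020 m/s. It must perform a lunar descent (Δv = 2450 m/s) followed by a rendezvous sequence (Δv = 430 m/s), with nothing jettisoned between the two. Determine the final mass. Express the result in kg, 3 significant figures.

final mass ≈ 11000 kg

After the first burn: m = 22500 × exp(−2450/4020.0) = 22500 × 0.54365 = 12,232.1 kg.
After the second burn: m = 12,232.1 × exp(−430/4020.0) = 12,232.1 × 0.89856 = 10,991.3 kg.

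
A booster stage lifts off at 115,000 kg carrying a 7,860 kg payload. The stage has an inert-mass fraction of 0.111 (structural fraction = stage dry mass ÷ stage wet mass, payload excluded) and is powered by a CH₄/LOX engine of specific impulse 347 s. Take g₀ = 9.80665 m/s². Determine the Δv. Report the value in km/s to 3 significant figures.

Stage wet mass = m₀ − payload = 115,000 − 7,860 = 107,140 kg.
Stage dry mass = ε × stage wet mass = 0.111 × 107,140 = 11,892.5 kg.
Burnout mass m_f = stage dry + payload = 11,892.5 + 7,860 = 19,752.5 kg.
v_e = Isp · g₀ = 347 × 9.80665 = 3402.9 m/s.
From the ideal rocket equation, Δv = v_e · ln(115,000/19,752.5) = 3402.9 × ln(5.822) = 3402.9 × 1.7617 ≈ 5995 m/s.

Δv ≈ 5.99 km/s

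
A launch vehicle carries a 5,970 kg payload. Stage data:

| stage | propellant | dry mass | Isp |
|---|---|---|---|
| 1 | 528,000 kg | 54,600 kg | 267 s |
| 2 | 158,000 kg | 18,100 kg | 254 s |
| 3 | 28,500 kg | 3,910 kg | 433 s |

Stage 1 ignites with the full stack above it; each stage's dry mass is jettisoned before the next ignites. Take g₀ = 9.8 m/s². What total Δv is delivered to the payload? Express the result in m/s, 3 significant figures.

Ignition mass of stage 1 = 528,000+54,600 + 158,000+18,100 + 28,500+3,910 + 5,970 = 797,080 kg.
Stage 1: m₀ = 797,080 kg, m_f = 797,080 − 528,000 = 269,080 kg; Δv = 267×9.8×ln(2.962) = 2616.6×1.0859 ≈ 2841 m/s.
Stage 2: m₀ = 214,480 kg, m_f = 214,480 − 158,000 = 56,480 kg; Δv = 254×9.8×ln(3.797) = 2489.2×1.3343 ≈ 3321 m/s.
Stage 3: m₀ = 38,380 kg, m_f = 38,380 − 28,500 = 9,880 kg; Δv = 433×9.8×ln(3.885) = 4243.4×1.3570 ≈ 5758 m/s.
Total Δv = 2841 + 3321 + 5758 = 11920 m/s.

Δv ≈ 11900 m/s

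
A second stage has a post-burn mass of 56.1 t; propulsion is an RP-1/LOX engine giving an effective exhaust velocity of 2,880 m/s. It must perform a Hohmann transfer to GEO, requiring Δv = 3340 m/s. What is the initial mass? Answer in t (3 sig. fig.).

initial mass ≈ 179 t

From the ideal rocket equation, m₀/m_f = exp(Δv / v_e) = exp(3340 / 2880.0) = exp(1.1597) = 3.1890.
m₀ = m_f × 3.1890 = 56.1 × 3.1890 = 178.903 t.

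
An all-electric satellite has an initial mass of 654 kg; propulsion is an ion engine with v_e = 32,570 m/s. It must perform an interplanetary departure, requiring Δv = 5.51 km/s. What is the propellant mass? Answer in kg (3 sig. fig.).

propellant mass ≈ 102 kg

Using Δv = v_e ln(m₀/m_f): m₀/m_f = exp(Δv / v_e) = exp(5510 / 32570.0) = exp(0.1692) = 1.1843.
m_f = 654 / 1.1843 = 552.225 kg, so propellant = m₀ − m_f = 654 − 552.225 = 101.775 kg.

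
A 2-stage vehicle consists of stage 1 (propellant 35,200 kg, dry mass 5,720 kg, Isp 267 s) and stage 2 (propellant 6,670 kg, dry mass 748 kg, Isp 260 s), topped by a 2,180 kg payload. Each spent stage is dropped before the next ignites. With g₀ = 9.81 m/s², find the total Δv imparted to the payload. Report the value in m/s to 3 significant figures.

Ignition mass of stage 1 = 35,200+5,720 + 6,670+748 + 2,180 = 50,518 kg.
Stage 1: m₀ = 50,518 kg, m_f = 50,518 − 35,200 = 15,318 kg; Δv = 267×9.81×ln(3.298) = 2619.3×1.1933 ≈ 3126 m/s.
Stage 2: m₀ = 9,598 kg, m_f = 9,598 − 6,670 = 2,928 kg; Δv = 260×9.81×ln(3.278) = 2550.6×1.1872 ≈ 3028 m/s.
Total Δv = 3126 + 3028 = 6154 m/s.

Δv ≈ 6150 m/s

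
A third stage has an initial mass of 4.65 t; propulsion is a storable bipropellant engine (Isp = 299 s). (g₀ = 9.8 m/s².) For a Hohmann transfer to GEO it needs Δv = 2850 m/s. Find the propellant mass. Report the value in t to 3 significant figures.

v_e = Isp · g₀ = 299 × 9.8 = 2930.2 m/s.
By the Tsiolkovsky rocket equation, m₀/m_f = exp(Δv / v_e) = exp(2850 / 2930.2) = exp(0.9726) = 2.6449.
m_f = 4.65 / 2.6449 = 1.7581 t, so propellant = m₀ − m_f = 4.65 − 1.7581 = 2.8919 t.

propellant mass ≈ 2.89 t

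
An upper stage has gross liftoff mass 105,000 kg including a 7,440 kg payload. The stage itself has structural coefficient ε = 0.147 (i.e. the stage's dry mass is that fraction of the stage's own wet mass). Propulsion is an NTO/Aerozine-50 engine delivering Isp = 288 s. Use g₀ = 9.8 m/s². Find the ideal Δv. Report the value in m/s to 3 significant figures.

Δv ≈ 4440 m/s

Stage wet mass = m₀ − payload = 105,000 − 7,440 = 97,560 kg.
Stage dry mass = ε × stage wet mass = 0.147 × 97,560 = 14,341.3 kg.
Burnout mass m_f = stage dry + payload = 14,341.3 + 7,440 = 21,781.3 kg.
v_e = Isp · g₀ = 288 × 9.8 = 2822.4 m/s.
By the Tsiolkovsky rocket equation, Δv = v_e · ln(105,000/21,781.3) = 2822.4 × ln(4.821) = 2822.4 × 1.5729 ≈ 4439 m/s.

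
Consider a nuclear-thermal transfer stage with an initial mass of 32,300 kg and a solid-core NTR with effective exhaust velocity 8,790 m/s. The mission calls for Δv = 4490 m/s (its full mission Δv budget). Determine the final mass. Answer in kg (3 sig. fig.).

final mass ≈ 19400 kg

From the ideal rocket equation, m₀/m_f = exp(Δv / v_e) = exp(4490 / 8790.0) = exp(0.5108) = 1.6666.
m_f = m₀ / 1.6666 = 32,300 / 1.6666 = 19,380.8 kg.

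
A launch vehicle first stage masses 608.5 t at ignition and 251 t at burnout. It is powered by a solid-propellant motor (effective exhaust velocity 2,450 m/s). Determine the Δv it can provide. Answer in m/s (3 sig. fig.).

Δv ≈ 2170 m/s

Using Δv = v_e ln(m₀/m_f): Δv = v_e · ln(m₀/m_f) = 2450.0 × ln(2.424) = 2450.0 × 0.8855 ≈ 2169.6 m/s.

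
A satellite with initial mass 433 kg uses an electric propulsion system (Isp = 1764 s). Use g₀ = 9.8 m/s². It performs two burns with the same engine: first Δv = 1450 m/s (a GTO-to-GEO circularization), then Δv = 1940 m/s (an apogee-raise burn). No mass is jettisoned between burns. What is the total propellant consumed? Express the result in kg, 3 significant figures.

total propellant consumed ≈ 77.1 kg

v_e = Isp · g₀ = 1764 × 9.8 = 17287.2 m/s.
After the first burn: m = 433 × exp(−1450/17287.2) = 433 × 0.91954 = 398.161 kg.
After the second burn: m = 398.161 × exp(−1940/17287.2) = 398.161 × 0.89385 = 355.896 kg.
Total propellant = m₀ − m_final = 433 − 355.896 = 77.104 kg.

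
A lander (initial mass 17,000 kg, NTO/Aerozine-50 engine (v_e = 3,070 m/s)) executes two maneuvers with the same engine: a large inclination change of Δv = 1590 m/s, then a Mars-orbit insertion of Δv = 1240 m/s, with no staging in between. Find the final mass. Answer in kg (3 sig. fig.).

After the first burn: m = 17000 × exp(−1590/3070.0) = 17000 × 0.59576 = 10,127.9 kg.
After the second burn: m = 10,127.9 × exp(−1240/3070.0) = 10,127.9 × 0.66771 = 6,762.5 kg.

final mass ≈ 6760 kg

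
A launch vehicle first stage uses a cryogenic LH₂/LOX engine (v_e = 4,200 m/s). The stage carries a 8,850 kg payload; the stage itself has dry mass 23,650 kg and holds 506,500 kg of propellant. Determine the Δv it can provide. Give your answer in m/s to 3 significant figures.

m₀ = payload + dry + propellant = 8,850 + 23,650 + 506,500 = 539,000 kg.
m_f = payload + dry = 8,850 + 23,650 = 32,500 kg.
Δv = v_e · ln(m₀/m_f) = 4200.0 × ln(16.58) = 4200.0 × 2.8085 ≈ 11795.6 m/s.

Δv ≈ 11800 m/s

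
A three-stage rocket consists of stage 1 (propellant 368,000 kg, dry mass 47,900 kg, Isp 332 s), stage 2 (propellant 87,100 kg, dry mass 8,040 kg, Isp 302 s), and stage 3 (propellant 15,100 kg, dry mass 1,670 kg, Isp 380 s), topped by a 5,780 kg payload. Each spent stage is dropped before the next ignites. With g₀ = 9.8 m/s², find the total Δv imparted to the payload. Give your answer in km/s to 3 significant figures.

Ignition mass of stage 1 = 368,000+47,900 + 87,100+8,040 + 15,100+1,670 + 5,780 = 533,590 kg.
Stage 1: m₀ = 533,590 kg, m_f = 533,590 − 368,000 = 165,590 kg; Δv = 332×9.8×ln(3.222) = 3253.6×1.1701 ≈ 3807 m/s.
Stage 2: m₀ = 117,690 kg, m_f = 117,690 − 87,100 = 30,590 kg; Δv = 302×9.8×ln(3.847) = 2959.6×1.3474 ≈ 3988 m/s.
Stage 3: m₀ = 22,550 kg, m_f = 22,550 − 15,100 = 7,450 kg; Δv = 380×9.8×ln(3.027) = 3724.0×1.1075 ≈ 4124 m/s.
Total Δv = 3807 + 3988 + 4124 = 11919 m/s.

Δv ≈ 11.9 km/s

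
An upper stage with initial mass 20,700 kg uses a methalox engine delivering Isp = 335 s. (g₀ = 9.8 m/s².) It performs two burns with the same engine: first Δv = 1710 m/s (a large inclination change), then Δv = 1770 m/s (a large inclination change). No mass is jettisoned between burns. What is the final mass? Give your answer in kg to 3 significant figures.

final mass ≈ 7170 kg

v_e = Isp · g₀ = 335 × 9.8 = 3283.0 m/s.
After the first burn: m = 20700 × exp(−1710/3283.0) = 20700 × 0.59401 = 12,296 kg.
After the second burn: m = 12,296 × exp(−1770/3283.0) = 12,296 × 0.58325 = 7,171.64 kg.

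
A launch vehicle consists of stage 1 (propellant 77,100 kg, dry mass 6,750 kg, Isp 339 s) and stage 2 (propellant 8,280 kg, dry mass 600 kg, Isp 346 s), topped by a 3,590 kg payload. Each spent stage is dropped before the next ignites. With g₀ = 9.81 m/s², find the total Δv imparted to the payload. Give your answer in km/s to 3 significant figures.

Ignition mass of stage 1 = 77,100+6,750 + 8,280+600 + 3,590 = 96,320 kg.
Stage 1: m₀ = 96,320 kg, m_f = 96,320 − 77,100 = 19,220 kg; Δv = 339×9.81×ln(5.011) = 3325.6×1.6117 ≈ 5360 m/s.
Stage 2: m₀ = 12,470 kg, m_f = 12,470 − 8,280 = 4,190 kg; Δv = 346×9.81×ln(2.976) = 3394.3×1.0906 ≈ 3702 m/s.
Total Δv = 5360 + 3702 = 9062 m/s.

Δv ≈ 9.06 km/s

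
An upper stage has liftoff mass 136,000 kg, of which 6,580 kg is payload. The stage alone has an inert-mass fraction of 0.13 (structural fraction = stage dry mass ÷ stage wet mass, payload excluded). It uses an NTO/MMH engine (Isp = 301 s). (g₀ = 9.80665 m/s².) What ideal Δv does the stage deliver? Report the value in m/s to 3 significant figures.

Δv ≈ 5190 m/s

Stage wet mass = m₀ − payload = 136,000 − 6,580 = 129,420 kg.
Stage dry mass = ε × stage wet mass = 0.13 × 129,420 = 16,824.6 kg.
Burnout mass m_f = stage dry + payload = 16,824.6 + 6,580 = 23,404.6 kg.
v_e = Isp · g₀ = 301 × 9.80665 = 2951.8 m/s.
Δv = v_e · ln(136,000/23,404.6) = 2951.8 × ln(5.811) = 2951.8 × 1.7597 ≈ 5194 m/s.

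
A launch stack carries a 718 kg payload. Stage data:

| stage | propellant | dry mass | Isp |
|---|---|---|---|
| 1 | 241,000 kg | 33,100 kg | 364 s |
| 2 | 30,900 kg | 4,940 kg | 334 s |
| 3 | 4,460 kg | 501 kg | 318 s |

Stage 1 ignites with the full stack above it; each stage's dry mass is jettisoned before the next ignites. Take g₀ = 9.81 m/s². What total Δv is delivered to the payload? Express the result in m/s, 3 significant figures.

Δv ≈ 14400 m/s

Ignition mass of stage 1 = 241,000+33,100 + 30,900+4,940 + 4,460+501 + 718 = 315,619 kg.
Stage 1: m₀ = 315,619 kg, m_f = 315,619 − 241,000 = 74,619 kg; Δv = 364×9.81×ln(4.23) = 3570.8×1.4421 ≈ 5150 m/s.
Stage 2: m₀ = 41,519 kg, m_f = 41,519 − 30,900 = 10,619 kg; Δv = 334×9.81×ln(3.91) = 3276.5×1.3635 ≈ 4468 m/s.
Stage 3: m₀ = 5,679 kg, m_f = 5,679 − 4,460 = 1,219 kg; Δv = 318×9.81×ln(4.659) = 3119.6×1.5387 ≈ 4800 m/s.
Total Δv = 5150 + 4468 + 4800 = 14418 m/s.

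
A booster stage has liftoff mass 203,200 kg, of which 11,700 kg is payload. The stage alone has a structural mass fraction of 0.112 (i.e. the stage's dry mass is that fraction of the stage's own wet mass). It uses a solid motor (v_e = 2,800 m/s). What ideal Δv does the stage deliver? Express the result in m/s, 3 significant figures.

Δv ≈ 5080 m/s

Stage wet mass = m₀ − payload = 203,200 − 11,700 = 191,500 kg.
Stage dry mass = ε × stage wet mass = 0.112 × 191,500 = 21,448 kg.
Burnout mass m_f = stage dry + payload = 21,448 + 11,700 = 33,148 kg.
Δv = v_e · ln(203,200/33,148) = 2800.0 × ln(6.13) = 2800.0 × 1.8132 ≈ 5077 m/s.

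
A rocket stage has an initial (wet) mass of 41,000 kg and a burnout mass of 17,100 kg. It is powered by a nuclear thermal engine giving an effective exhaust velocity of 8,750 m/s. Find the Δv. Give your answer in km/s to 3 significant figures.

Rocket equation: Δv = v_e · ln(m₀/m_f) = 8750.0 × ln(2.398) = 8750.0 × 0.8745 ≈ 7651.8 m/s.

Δv ≈ 7.65 km/s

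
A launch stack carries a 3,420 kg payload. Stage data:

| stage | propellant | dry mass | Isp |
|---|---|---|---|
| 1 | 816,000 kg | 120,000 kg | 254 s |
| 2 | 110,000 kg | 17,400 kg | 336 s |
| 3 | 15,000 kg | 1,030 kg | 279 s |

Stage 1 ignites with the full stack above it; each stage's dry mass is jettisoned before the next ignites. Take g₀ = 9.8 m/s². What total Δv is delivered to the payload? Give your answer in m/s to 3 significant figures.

Ignition mass of stage 1 = 816,000+120,000 + 110,000+17,400 + 15,000+1,030 + 3,420 = 1,082,850 kg.
Stage 1: m₀ = 1,082,850 kg, m_f = 1,082,850 − 816,000 = 266,850 kg; Δv = 254×9.8×ln(4.058) = 2489.2×1.4007 ≈ 3487 m/s.
Stage 2: m₀ = 146,850 kg, m_f = 146,850 − 110,000 = 36,850 kg; Δv = 336×9.8×ln(3.985) = 3292.8×1.3826 ≈ 4552 m/s.
Stage 3: m₀ = 19,450 kg, m_f = 19,450 − 15,000 = 4,450 kg; Δv = 279×9.8×ln(4.371) = 2734.2×1.4749 ≈ 4033 m/s.
Total Δv = 3487 + 4552 + 4033 = 12072 m/s.

Δv ≈ 12100 m/s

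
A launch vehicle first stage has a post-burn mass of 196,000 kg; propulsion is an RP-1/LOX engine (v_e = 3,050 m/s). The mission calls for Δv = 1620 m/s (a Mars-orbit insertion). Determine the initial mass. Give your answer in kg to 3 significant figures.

Rocket equation: m₀/m_f = exp(Δv / v_e) = exp(1620 / 3050.0) = exp(0.5311) = 1.7009.
m₀ = m_f × 1.7009 = 196,000 × 1.7009 = 333,376 kg.

initial mass ≈ 333000 kg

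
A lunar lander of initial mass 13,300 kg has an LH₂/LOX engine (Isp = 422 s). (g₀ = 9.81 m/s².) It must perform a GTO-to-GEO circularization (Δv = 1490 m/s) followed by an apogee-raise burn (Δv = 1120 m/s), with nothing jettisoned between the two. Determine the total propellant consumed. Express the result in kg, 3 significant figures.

v_e = Isp · g₀ = 422 × 9.81 = 4139.8 m/s.
After the first burn: m = 13300 × exp(−1490/4139.8) = 13300 × 0.69773 = 9,279.81 kg.
After the second burn: m = 9,279.81 × exp(−1120/4139.8) = 9,279.81 × 0.76296 = 7,080.12 kg.
Total propellant = m₀ − m_final = 13300 − 7,080.12 = 6,219.88 kg.

total propellant consumed ≈ 6220 kg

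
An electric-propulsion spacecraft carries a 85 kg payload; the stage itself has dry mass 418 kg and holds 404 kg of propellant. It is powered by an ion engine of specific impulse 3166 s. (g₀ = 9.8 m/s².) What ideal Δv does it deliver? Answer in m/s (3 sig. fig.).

Δv ≈ 18300 m/s

v_e = Isp · g₀ = 3166 × 9.8 = 31026.8 m/s.
m₀ = payload + dry + propellant = 85 + 418 + 404 = 907 kg.
m_f = payload + dry = 85 + 418 = 503 kg.
Rocket equation: Δv = v_e · ln(m₀/m_f) = 31026.8 × ln(1.803) = 31026.8 × 0.5896 ≈ 18291.9 m/s.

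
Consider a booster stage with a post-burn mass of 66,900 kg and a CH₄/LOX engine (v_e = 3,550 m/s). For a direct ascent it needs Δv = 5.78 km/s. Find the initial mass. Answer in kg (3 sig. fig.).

initial mass ≈ 341000 kg

Rocket equation: m₀/m_f = exp(Δv / v_e) = exp(5780 / 3550.0) = exp(1.6282) = 5.0945.
m₀ = m_f × 5.0945 = 66,900 × 5.0945 = 340,822 kg.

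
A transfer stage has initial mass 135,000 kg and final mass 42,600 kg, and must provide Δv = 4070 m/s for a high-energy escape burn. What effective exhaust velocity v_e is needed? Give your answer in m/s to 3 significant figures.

v_e ≈ 3530 m/s

ln(m₀/m_f) = ln(135000/42600) = ln(3.169) = 1.1534.
v_e = Δv / ln(m₀/m_f) = 4070 / 1.1534 = 3528.6 m/s.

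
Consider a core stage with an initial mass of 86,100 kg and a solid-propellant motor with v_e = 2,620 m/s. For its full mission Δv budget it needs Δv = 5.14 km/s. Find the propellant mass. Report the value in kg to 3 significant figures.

propellant mass ≈ 74000 kg

m₀/m_f = exp(Δv / v_e) = exp(5140 / 2620.0) = exp(1.9618) = 7.1123.
m_f = 86,100 / 7.1123 = 12,105.8 kg, so propellant = m₀ − m_f = 86,100 − 12,105.8 = 73,994.2 kg.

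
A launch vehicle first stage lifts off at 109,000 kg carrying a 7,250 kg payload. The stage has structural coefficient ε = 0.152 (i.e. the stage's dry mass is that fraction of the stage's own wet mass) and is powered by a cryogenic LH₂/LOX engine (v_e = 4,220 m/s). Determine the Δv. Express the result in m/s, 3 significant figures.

Stage wet mass = m₀ − payload = 109,000 − 7,250 = 101,750 kg.
Stage dry mass = ε × stage wet mass = 0.152 × 101,750 = 15,466 kg.
Burnout mass m_f = stage dry + payload = 15,466 + 7,250 = 22,716 kg.
Using Δv = v_e ln(m₀/m_f): Δv = v_e · ln(109,000/22,716) = 4220.0 × ln(4.798) = 4220.0 × 1.5683 ≈ 6618 m/s.

Δv ≈ 6620 m/s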